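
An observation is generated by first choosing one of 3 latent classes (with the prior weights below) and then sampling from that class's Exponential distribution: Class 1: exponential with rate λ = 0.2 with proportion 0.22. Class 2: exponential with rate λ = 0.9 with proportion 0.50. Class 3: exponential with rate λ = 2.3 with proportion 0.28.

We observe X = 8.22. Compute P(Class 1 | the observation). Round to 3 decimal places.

P(component k | x) = π_k·f_k(x) / marginal(x), where marginal(x) = Σ_j π_j·f_j(x).
Exponential densities:
  L_1 = 0.2·e^(−0.2·8.22) = 0.2·e^(−1.6440) = 0.0386411
  L_2 = 0.9·e^(−0.9·8.22) = 0.9·e^(−7.3980) = 0.000551229
  L_3 = 2.3·e^(−2.3·8.22) = 2.3·e^(−18.9060) = 1.41565e-08
Weight by the priors:
  π_1·L_1 = 0.22 × 0.0386411 = 0.00850105
  π_2·L_2 = 0.50 × 0.000551229 = 0.000275614
  π_3·L_3 = 0.28 × 1.41565e-08 = 3.96382e-09
Marginal: 0.00850105 + 0.000275614 + 3.96382e-09 = 0.00877667
So the posterior for Class 1 is 0.00850105 / 0.00877667 ≈ 0.969.

0.969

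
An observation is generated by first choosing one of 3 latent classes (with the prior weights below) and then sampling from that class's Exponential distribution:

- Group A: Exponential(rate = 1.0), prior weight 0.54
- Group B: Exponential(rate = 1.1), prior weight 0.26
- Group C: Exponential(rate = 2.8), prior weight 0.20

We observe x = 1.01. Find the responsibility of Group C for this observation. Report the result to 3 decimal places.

P(component k | x) = P(Z=k)·f_k(x) / marginal(x), where marginal(x) = Σ_j P(Z=j)·f_j(x).
Exponential densities:
  p_A = 1.0·e^(−1.0·1.01) = 1.0·e^(−1.0100) = 0.364219
  p_B = 1.1·e^(−1.1·1.01) = 1.1·e^(−1.1110) = 0.362153
  p_C = 2.8·e^(−2.8·1.01) = 2.8·e^(−2.8280) = 0.165567
Weight by the priors:
  P(Z=A)·p_A = 0.54 × 0.364219 = 0.196678
  P(Z=B)·p_B = 0.26 × 0.362153 = 0.0941597
  P(Z=C)·p_C = 0.20 × 0.165567 = 0.0331134
Marginal: 0.196678 + 0.0941597 + 0.0331134 = 0.323951
P(Group C | 1.01) ≈ 0.102

0.102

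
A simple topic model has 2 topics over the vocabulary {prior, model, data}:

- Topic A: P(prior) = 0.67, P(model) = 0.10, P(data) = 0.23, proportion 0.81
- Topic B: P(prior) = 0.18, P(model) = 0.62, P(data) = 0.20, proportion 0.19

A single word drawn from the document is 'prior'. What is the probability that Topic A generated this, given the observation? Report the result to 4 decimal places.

Posterior ∝ prior × likelihood, so P(k | x) ∝ π_k f_k(x); normalise over all components.
Categorical probabilities:
  f_A = P(prior | comp) = 0.67
  f_B = P(prior | comp) = 0.18
Multiply by the mixture weights:
  π_A·f_A = 0.81 × 0.67 = 0.5427
  π_B·f_B = 0.19 × 0.18 = 0.0342
Sum: 0.5427 + 0.0342 = 0.5769
P(Topic A | the observation) ≈ 0.9407

0.9407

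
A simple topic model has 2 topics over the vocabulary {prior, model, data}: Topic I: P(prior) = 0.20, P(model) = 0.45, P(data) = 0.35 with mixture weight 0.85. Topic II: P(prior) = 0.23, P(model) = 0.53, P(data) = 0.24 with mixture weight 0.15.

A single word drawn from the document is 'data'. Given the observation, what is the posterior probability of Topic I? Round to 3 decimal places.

By Bayes' theorem, P(k | x) = π_k f_k(x) / Σ_j π_j f_j(x).
Component likelihoods at x = 'data':
  L_I = 0.35
  L_II = 0.24
Multiply by the mixture weights:
  π_I·L_I = 0.85 × 0.35 = 0.2975
  π_II·L_II = 0.15 × 0.24 = 0.036
Sum: 0.2975 + 0.036 = 0.3335
P(Topic I | data) ≈ 0.892

0.892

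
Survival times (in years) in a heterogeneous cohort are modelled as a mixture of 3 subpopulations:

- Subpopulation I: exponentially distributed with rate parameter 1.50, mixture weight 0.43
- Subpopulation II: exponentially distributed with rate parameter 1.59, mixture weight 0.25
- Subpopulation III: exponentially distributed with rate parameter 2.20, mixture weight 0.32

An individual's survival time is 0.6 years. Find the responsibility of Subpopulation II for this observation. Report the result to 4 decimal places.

P(component k | x) = w_k·f_k(x) / marginal(x), where marginal(x) = Σ_j w_j·f_j(x).
Component likelihoods at x = 0.6 years:
  L_I = 1.50·e^(−1.50·0.6) = 1.50·e^(−0.9000) = 0.609854
  L_II = 1.59·e^(−1.59·0.6) = 1.59·e^(−0.9540) = 0.612463
  L_III = 2.20·e^(−2.20·0.6) = 2.20·e^(−1.3200) = 0.587698
Prior × likelihood for each component:
  w_I·L_I = 0.43 × 0.609854 = 0.262237
  w_II·L_II = 0.25 × 0.612463 = 0.153116
  w_III·L_III = 0.32 × 0.587698 = 0.188063
Normaliser: 0.262237 + 0.153116 + 0.188063 = 0.603417
So the posterior for Subpopulation II is 0.153116 / 0.603417 ≈ 0.2537.

0.2537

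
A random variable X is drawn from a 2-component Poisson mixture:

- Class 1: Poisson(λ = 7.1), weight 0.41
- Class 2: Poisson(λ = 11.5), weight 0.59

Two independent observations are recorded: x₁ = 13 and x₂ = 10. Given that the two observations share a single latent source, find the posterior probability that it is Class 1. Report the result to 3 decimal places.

By Bayes' theorem, P(k | x) = w_k f_k(x) / Σ_j w_j f_j(x).
Since both observations come from the same component, the likelihood for component k is f_k(x₁)·f_k(x₂).
  f_1 = [0.0154379] × [0.0740167] = 0.00114266
  f_2 = [0.100093] × [0.112935] = 0.011304
Weight by the priors:
  w_1·f_1 = 0.41 × 0.00114266 = 0.000468491
  w_2·f_2 = 0.59 × 0.011304 = 0.00666939
Evidence: 0.000468491 + 0.00666939 = 0.00713788
P(Class 1 | data) ≈ 0.066

0.066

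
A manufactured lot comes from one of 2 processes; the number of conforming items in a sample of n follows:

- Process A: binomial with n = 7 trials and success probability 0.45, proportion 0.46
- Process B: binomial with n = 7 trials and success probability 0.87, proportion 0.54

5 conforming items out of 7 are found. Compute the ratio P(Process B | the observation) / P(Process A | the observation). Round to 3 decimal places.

1.771

The posterior odds equal the prior odds times the likelihood ratio: (π_i/π_j)·(f_i(x)/f_j(x)).
Component likelihoods at x = 5 conforming items out of 7:
  L_A = 0.117221
  L_B = 0.17689
Odds = (0.54/0.46) × (0.17689/0.117221) = 1.17391 × 1.50902 ≈ 1.771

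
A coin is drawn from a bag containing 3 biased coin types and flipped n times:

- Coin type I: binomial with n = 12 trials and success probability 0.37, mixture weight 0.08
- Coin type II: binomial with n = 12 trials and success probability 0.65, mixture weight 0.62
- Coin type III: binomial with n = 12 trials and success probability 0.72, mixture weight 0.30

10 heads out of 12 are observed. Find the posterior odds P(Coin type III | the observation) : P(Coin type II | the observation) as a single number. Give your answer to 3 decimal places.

Since P(k|x) ∝ π_k f_k(x), the posterior odds are π_i f_i(x) / (π_j f_j(x)).
Component likelihoods at x = 10 heads out of 12:
  L_I = C(12,10)·0.37^10·0.63^2 = 66·4.80858e-05·0.3969 = 0.00125963
  L_II = C(12,10)·0.65^10·0.35^2 = 66·0.0134627·0.1225 = 0.108846
  L_III = C(12,10)·0.72^10·0.28^2 = 66·0.0374391·0.0784 = 0.193725
Posterior odds = (π_III·L_III) / (π_II·L_II) = (0.30·0.193725) / (0.62·0.108846) = 0.0581174 / 0.0674847 ≈ 0.861

0.861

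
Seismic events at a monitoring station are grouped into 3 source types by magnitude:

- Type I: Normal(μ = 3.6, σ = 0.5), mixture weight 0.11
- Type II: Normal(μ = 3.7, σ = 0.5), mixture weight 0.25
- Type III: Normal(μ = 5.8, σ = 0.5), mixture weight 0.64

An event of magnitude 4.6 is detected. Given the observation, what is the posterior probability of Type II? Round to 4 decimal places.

The responsibility of component k is π_k f_k(x) divided by Σ_j π_j f_j(x).
Evaluate each component's likelihood at the observed value:
  f_I = (1/(0.5·√(2π)))·exp(−(4.6−3.6)²/(2·0.5²)) = 0.797885·exp(-2.00000) = 0.107982
  f_II = (1/(0.5·√(2π)))·exp(−(4.6−3.7)²/(2·0.5²)) = 0.797885·exp(-1.62000) = 0.1579
  f_III = (1/(0.5·√(2π)))·exp(−(4.6−5.8)²/(2·0.5²)) = 0.797885·exp(-2.88000) = 0.0447891
Weight by the priors:
  π_I·f_I = 0.11 × 0.107982 = 0.011878
  π_II·f_II = 0.25 × 0.1579 = 0.0394751
  π_III·f_III = 0.64 × 0.0447891 = 0.028665
Marginal: 0.011878 + 0.0394751 + 0.028665 = 0.0800181
So the posterior for Type II is 0.0394751 / 0.0800181 ≈ 0.4933.

0.4933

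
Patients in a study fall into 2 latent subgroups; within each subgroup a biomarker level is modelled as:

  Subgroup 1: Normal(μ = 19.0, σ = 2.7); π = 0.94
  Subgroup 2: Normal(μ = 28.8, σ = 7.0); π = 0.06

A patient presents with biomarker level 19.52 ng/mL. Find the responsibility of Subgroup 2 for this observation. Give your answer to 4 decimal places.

The responsibility of component k is π_k f_k(x) divided by Σ_j π_j f_j(x).
Normal densities:
  f_1 = (1/(2.7·√(2π)))·exp(−(19.52−19.0)²/(2·2.7²)) = 0.147756·exp(-0.01855) = 0.145041
  f_2 = (1/(7.0·√(2π)))·exp(−(19.52−28.8)²/(2·7.0²)) = 0.056992·exp(-0.87876) = 0.0236686
Multiply by the mixture weights:
  π_1·f_1 = 0.94 × 0.145041 = 0.136339
  π_2·f_2 = 0.06 × 0.0236686 = 0.00142011
Sum: 0.136339 + 0.00142011 = 0.137759
Responsibility of Subgroup 2: 0.00142011 / 0.137759 ≈ 0.0103

0.0103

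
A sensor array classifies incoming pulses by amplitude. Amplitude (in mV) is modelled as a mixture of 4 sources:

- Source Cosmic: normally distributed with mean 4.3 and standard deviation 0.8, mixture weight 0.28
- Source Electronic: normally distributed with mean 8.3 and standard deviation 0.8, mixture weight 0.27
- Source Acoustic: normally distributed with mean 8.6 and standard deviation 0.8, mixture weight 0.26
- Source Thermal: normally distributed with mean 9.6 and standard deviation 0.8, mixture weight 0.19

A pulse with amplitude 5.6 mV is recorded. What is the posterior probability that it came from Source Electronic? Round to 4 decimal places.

By Bayes' theorem, P(k | x) = π_k f_k(x) / Σ_j π_j f_j(x).
Evaluate each component's likelihood at the observed value:
  L_Cosmic = 0.133173
  L_Electronic = 0.0016764
  L_Acoustic = 0.000440745
  L_Thermal = 1.8584e-06
Unnormalised posteriors:
  π_Cosmic·L_Cosmic = 0.28 × 0.133173 = 0.0372884
  π_Electronic·L_Electronic = 0.27 × 0.0016764 = 0.000452628
  π_Acoustic·L_Acoustic = 0.26 × 0.000440745 = 0.000114594
  π_Thermal·L_Thermal = 0.19 × 1.8584e-06 = 3.53096e-07
Normaliser: 0.0372884 + 0.000452628 + 0.000114594 + 3.53096e-07 = 0.037856
P(Source Electronic | data) = 0.000452628 / 0.037856 ≈ 0.0120

0.0120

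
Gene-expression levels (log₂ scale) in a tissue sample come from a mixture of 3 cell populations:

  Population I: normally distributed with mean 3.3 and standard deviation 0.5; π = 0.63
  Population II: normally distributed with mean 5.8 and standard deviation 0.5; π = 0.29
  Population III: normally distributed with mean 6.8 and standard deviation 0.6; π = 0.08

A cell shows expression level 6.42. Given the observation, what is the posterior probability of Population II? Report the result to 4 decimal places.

By Bayes' theorem, P(k | x) = π_k f_k(x) / Σ_j π_j f_j(x).
Normal densities:
  p_I = 2.79736e-09
  p_II = 0.369875
  p_III = 0.544075
Multiply by the mixture weights:
  π_I·p_I = 0.63 × 2.79736e-09 = 1.76233e-09
  π_II·p_II = 0.29 × 0.369875 = 0.107264
  π_III·p_III = 0.08 × 0.544075 = 0.043526
Evidence: 1.76233e-09 + 0.107264 + 0.043526 = 0.15079
Responsibility of Population II: 0.107264 / 0.15079 ≈ 0.7113

0.7113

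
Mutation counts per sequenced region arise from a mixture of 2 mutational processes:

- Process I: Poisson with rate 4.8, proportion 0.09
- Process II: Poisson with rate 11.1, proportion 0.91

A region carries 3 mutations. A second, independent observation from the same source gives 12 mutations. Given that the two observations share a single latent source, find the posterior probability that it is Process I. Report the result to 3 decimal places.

Apply Bayes' rule: the posterior for each component is proportional to its prior times its likelihood at x.
Since both observations come from the same component, the likelihood for component k is f_k(x₁)·f_k(x₂).
  f_I = [0.151691] × [0.00257007] = 0.000389855
  f_II = [0.00344468] × [0.110375] = 0.000380206
Prior × likelihood for each component:
  w_I·f_I = 0.09 × 0.000389855 = 3.5087e-05
  w_II·f_II = 0.91 × 0.000380206 = 0.000345987
Marginal: 3.5087e-05 + 0.000345987 = 0.000381074
Responsibility of Process I: 3.5087e-05 / 0.000381074 ≈ 0.092

0.092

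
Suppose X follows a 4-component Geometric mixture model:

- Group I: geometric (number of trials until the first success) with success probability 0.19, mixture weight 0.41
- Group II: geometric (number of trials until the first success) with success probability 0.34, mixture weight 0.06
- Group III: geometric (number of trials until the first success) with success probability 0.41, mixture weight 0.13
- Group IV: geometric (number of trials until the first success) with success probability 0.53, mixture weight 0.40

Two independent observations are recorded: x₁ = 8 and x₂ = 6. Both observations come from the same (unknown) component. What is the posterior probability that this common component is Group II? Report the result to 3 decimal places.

0.037

P(component k | x) = π_k·f_k(x) / marginal(x), where marginal(x) = Σ_j π_j·f_j(x).
Since both observations come from the same component, the likelihood for component k is f_k(x₁)·f_k(x₂).
  f_I = [0.19·(1−0.19)^7 = 0.19·0.228768 = 0.0434659] × [0.0662489] = 0.00287957
  f_II = [0.34·(1−0.34)^7 = 0.34·0.0545516 = 0.0185475] × [0.0425793] = 0.000789742
  f_III = [0.41·(1−0.41)^7 = 0.41·0.0248865 = 0.0102035] × [0.0293119] = 0.000299083
  f_IV = [0.53·(1−0.53)^7 = 0.53·0.00506623 = 0.0026851] × [0.0121553] = 3.26382e-05
Unnormalised posteriors:
  π_I·f_I = 0.41 × 0.00287957 = 0.00118062
  π_II·f_II = 0.06 × 0.000789742 = 4.73845e-05
  π_III·f_III = 0.13 × 0.000299083 = 3.88808e-05
  π_IV·f_IV = 0.40 × 3.26382e-05 = 1.30553e-05
Denominator: 0.00118062 + 4.73845e-05 + 3.88808e-05 + 1.30553e-05 = 0.00127994
Responsibility of Group II: 4.73845e-05 / 0.00127994 ≈ 0.037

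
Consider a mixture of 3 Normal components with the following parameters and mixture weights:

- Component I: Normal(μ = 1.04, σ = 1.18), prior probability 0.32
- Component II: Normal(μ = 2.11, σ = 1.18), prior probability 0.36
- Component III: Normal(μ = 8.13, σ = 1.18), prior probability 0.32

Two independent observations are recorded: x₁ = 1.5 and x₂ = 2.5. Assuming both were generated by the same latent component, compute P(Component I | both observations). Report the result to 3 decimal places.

By Bayes' theorem, P(k | x) = π_k f_k(x) / Σ_j π_j f_j(x).
Since both observations come from the same component, the likelihood for component k is f_k(x₁)·f_k(x₂).
  f_I = [(1/(1.18·√(2π)))·exp(−(1.5−1.04)²/(2·1.18²)) = 0.338087·exp(-0.07598) = 0.313349] × [0.157254] = 0.0492754
  f_II = [(1/(1.18·√(2π)))·exp(−(1.5−2.11)²/(2·1.18²)) = 0.338087·exp(-0.13362) = 0.2958] × [0.320116] = 0.0946905
  f_III = [(1/(1.18·√(2π)))·exp(−(1.5−8.13)²/(2·1.18²)) = 0.338087·exp(-15.78458) = 4.71924e-08] × [3.85337e-06] = 1.8185e-13
Multiply by the mixture weights:
  π_I·f_I = 0.32 × 0.0492754 = 0.0157681
  π_II·f_II = 0.36 × 0.0946905 = 0.0340886
  π_III·f_III = 0.32 × 1.8185e-13 = 5.81919e-14
Denominator: 0.0157681 + 0.0340886 + 5.81919e-14 = 0.0498567
Responsibility of Component I: 0.0157681 / 0.0498567 ≈ 0.316

0.316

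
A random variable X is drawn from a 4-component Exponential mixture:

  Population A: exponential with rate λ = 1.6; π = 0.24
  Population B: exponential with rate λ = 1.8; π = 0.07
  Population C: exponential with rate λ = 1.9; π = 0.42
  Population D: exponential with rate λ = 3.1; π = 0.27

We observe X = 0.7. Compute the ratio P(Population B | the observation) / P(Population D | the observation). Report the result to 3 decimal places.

0.374

Posterior odds = (π_i f_i(x)) / (π_j f_j(x)); the normalising sum cancels.
Exponential densities:
  f_A = 0.522048
  f_B = 0.510577
  f_C = 0.502507
  f_D = 0.353951
Posterior odds = (π_B·f_B) / (π_D·f_D) = (0.07·0.510577) / (0.27·0.353951) = 0.0357404 / 0.0955667 ≈ 0.374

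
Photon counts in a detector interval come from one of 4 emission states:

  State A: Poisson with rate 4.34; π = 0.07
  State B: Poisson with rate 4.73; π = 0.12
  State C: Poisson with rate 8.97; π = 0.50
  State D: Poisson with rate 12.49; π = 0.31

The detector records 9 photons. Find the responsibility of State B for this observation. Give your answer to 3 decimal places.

Apply Bayes' rule: the posterior for each component is proportional to its prior times its likelihood at x.
Poisson probabilities:
  L_A = 0.0196249
  L_B = 0.0288253
  L_C = 0.131749
  L_D = 0.0767292
Prior × likelihood for each component:
  π_A·L_A = 0.07 × 0.0196249 = 0.00137374
  π_B·L_B = 0.12 × 0.0288253 = 0.00345904
  π_C·L_C = 0.50 × 0.131749 = 0.0658745
  π_D·L_D = 0.31 × 0.0767292 = 0.0237861
Denominator: 0.00137374 + 0.00345904 + 0.0658745 + 0.0237861 = 0.0944934
P(State B | data) ≈ 0.037

0.037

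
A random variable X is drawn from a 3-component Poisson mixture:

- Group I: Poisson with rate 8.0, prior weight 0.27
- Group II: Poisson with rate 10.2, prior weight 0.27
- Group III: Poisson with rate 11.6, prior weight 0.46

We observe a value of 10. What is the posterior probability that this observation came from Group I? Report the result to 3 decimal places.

0.240

By Bayes' theorem, P(k | x) = π_k f_k(x) / Σ_j π_j f_j(x).
Evaluate each component's likelihood at the observed value:
  p_I = 0.0992615
  p_II = 0.124863
  p_III = 0.11143
Unnormalised posteriors:
  π_I·p_I = 0.27 × 0.0992615 = 0.0268006
  π_II·p_II = 0.27 × 0.124863 = 0.0337131
  π_III·p_III = 0.46 × 0.11143 = 0.0512577
Denominator: 0.0268006 + 0.0337131 + 0.0512577 = 0.111771
Responsibility of Group I: 0.0268006 / 0.111771 ≈ 0.240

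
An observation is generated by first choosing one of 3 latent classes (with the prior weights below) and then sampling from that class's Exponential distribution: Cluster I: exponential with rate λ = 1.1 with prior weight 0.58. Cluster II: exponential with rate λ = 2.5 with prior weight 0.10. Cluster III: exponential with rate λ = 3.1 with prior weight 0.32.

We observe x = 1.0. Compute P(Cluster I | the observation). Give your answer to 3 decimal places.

0.765

Posterior ∝ prior × likelihood, so P(k | x) ∝ π_k f_k(x); normalise over all components.
Component likelihoods at x = 1.0:
  f_I = 1.1·e^(−1.1·1.0) = 1.1·e^(−1.1000) = 0.366158
  f_II = 2.5·e^(−2.5·1.0) = 2.5·e^(−2.5000) = 0.205212
  f_III = 3.1·e^(−3.1·1.0) = 3.1·e^(−3.1000) = 0.139653
Weight by the priors:
  π_I·f_I = 0.58 × 0.366158 = 0.212372
  π_II·f_II = 0.10 × 0.205212 = 0.0205212
  π_III·f_III = 0.32 × 0.139653 = 0.0446888
Denominator: 0.212372 + 0.0205212 + 0.0446888 = 0.277582
P(Cluster I | x) ≈ 0.765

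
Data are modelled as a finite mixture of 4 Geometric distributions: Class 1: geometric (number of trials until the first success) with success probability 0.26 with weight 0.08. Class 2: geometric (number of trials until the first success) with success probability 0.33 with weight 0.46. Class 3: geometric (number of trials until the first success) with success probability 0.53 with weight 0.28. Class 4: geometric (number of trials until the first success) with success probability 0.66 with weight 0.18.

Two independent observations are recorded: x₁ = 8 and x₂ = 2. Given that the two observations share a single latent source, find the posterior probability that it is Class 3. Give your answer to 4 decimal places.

The responsibility of component k is P(Z=k) f_k(x) divided by Σ_j P(Z=j) f_j(x).
Since both observations come from the same component, the likelihood for component k is f_k(x₁)·f_k(x₂).
  p_1 = [0.26·(1−0.26)^7 = 0.26·0.121513 = 0.0315933] × [0.1924] = 0.00607856
  p_2 = [0.33·(1−0.33)^7 = 0.33·0.0606071 = 0.0200003] × [0.2211] = 0.00442208
  p_3 = [0.53·(1−0.53)^7 = 0.53·0.00506623 = 0.0026851] × [0.2491] = 0.000668859
  p_4 = [0.66·(1−0.66)^7 = 0.66·0.000525234 = 0.000346654] × [0.2244] = 7.77892e-05
Weight by the priors:
  P(Z=1)·p_1 = 0.08 × 0.00607856 = 0.000486285
  P(Z=2)·p_2 = 0.46 × 0.00442208 = 0.00203416
  P(Z=3)·p_3 = 0.28 × 0.000668859 = 0.000187281
  P(Z=4)·p_4 = 0.18 × 7.77892e-05 = 1.40021e-05
Marginal: 0.000486285 + 0.00203416 + 0.000187281 + 1.40021e-05 = 0.00272172
P(Class 3 | x₁,x₂) ≈ 0.0688

0.0688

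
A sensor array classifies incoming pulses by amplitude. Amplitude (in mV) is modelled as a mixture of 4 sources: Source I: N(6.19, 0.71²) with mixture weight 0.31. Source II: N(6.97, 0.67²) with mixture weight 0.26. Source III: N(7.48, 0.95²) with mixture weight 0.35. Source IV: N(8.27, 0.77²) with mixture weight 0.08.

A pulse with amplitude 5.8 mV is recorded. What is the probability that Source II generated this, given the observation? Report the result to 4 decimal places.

0.1571

Posterior ∝ prior × likelihood, so P(k | x) ∝ π_k f_k(x); normalise over all components.
Evaluate each component's likelihood at the observed value:
  p_I = (1/(0.71·√(2π)))·exp(−(5.8−6.19)²/(2·0.71²)) = 0.561891·exp(-0.15086) = 0.483207
  p_II = (1/(0.67·√(2π)))·exp(−(5.8−6.97)²/(2·0.67²)) = 0.595436·exp(-1.52473) = 0.129615
  p_III = (1/(0.95·√(2π)))·exp(−(5.8−7.48)²/(2·0.95²)) = 0.419939·exp(-1.56366) = 0.0879223
  p_IV = (1/(0.77·√(2π)))·exp(−(5.8−8.27)²/(2·0.77²)) = 0.518107·exp(-5.14497) = 0.00301988
Multiply by the mixture weights:
  π_I·p_I = 0.31 × 0.483207 = 0.149794
  π_II·p_II = 0.26 × 0.129615 = 0.0336999
  π_III·p_III = 0.35 × 0.0879223 = 0.0307728
  π_IV·p_IV = 0.08 × 0.00301988 = 0.00024159
Sum: 0.149794 + 0.0336999 + 0.0307728 + 0.00024159 = 0.214508
P(Source II | the observation) ≈ 0.1571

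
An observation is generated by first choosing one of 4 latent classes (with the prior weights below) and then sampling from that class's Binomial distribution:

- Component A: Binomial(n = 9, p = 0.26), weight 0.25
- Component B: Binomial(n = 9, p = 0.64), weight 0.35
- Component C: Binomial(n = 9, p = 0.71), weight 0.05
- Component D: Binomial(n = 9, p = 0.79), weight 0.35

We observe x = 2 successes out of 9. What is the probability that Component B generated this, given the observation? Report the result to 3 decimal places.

Apply Bayes' rule: the posterior for each component is proportional to its prior times its likelihood at x.
Component likelihoods at x = 2 successes out of 9:
  f_A = 0.295714
  f_B = 0.0115553
  f_C = 0.00313044
  f_D = 0.000404661
Weight by the priors:
  π_A·f_A = 0.25 × 0.295714 = 0.0739284
  π_B·f_B = 0.35 × 0.0115553 = 0.00404434
  π_C·f_C = 0.05 × 0.00313044 = 0.000156522
  π_D·f_D = 0.35 × 0.000404661 = 0.000141631
Sum: 0.0739284 + 0.00404434 + 0.000156522 + 0.000141631 = 0.0782709
Responsibility of Component B: 0.00404434 / 0.0782709 ≈ 0.052

0.052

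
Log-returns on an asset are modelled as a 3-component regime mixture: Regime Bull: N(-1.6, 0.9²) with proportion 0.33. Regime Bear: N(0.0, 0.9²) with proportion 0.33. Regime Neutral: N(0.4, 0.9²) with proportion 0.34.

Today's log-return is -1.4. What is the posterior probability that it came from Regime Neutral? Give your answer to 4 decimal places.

0.0987

Apply Bayes' rule: the posterior for each component is proportional to its prior times its likelihood at x.
Component likelihoods at x = -1.4:
  p_Bull = (1/(0.9·√(2π)))·exp(−(-1.4−-1.6)²/(2·0.9²)) = 0.443269·exp(-0.02469) = 0.432458
  p_Bear = (1/(0.9·√(2π)))·exp(−(-1.4−0.0)²/(2·0.9²)) = 0.443269·exp(-1.20988) = 0.132198
  p_Neutral = (1/(0.9·√(2π)))·exp(−(-1.4−0.4)²/(2·0.9²)) = 0.443269·exp(-2.00000) = 0.05999
Prior × likelihood for each component:
  π_Bull·p_Bull = 0.33 × 0.432458 = 0.142711
  π_Bear·p_Bear = 0.33 × 0.132198 = 0.0436253
  π_Neutral·p_Neutral = 0.34 × 0.05999 = 0.0203966
Denominator: 0.142711 + 0.0436253 + 0.0203966 = 0.206733
P(Regime Neutral | data) ≈ 0.0987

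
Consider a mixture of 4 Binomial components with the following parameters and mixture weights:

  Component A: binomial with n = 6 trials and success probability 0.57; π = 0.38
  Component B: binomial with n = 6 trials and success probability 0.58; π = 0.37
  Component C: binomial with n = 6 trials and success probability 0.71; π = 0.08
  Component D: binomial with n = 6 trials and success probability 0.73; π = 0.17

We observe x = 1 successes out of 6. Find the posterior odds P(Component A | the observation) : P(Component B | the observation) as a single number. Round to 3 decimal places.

The posterior odds equal the prior odds times the likelihood ratio: (π_i/π_j)·(f_i(x)/f_j(x)).
Binomial probabilities:
  p_A = 0.0502769
  p_B = 0.0454805
  p_C = 0.00873775
  p_D = 0.00628482
Odds = (0.38/0.37) × (0.0502769/0.0454805) = 1.02703 × 1.10546 ≈ 1.135

1.135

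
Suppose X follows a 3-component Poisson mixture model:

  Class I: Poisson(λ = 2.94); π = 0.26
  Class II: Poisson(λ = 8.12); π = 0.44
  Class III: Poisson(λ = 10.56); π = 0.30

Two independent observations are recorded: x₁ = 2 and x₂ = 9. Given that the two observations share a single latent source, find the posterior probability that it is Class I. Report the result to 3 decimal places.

Apply Bayes' rule: the posterior for each component is proportional to its prior times its likelihood at x.
Since both observations come from the same component, the likelihood for component k is f_k(x₁)·f_k(x₂).
  p_I = [e^(−2.94)·2.94^2/2! = 0.228475] × [0.00239077] = 0.000546231
  p_II = [e^(−8.12)·8.12^2/2! = 0.00980869] × [0.125826] = 0.00123419
  p_III = [e^(−10.56)·10.56^2/2! = 0.00144593] × [0.116698] = 0.000168737
Weight by the priors:
  P(Z=I)·p_I = 0.26 × 0.000546231 = 0.00014202
  P(Z=II)·p_II = 0.44 × 0.00123419 = 0.000543042
  P(Z=III)·p_III = 0.30 × 0.000168737 = 5.06211e-05
Evidence: 0.00014202 + 0.000543042 + 5.06211e-05 = 0.000735683
So the posterior for Class I is 0.00014202 / 0.000735683 ≈ 0.193.

0.193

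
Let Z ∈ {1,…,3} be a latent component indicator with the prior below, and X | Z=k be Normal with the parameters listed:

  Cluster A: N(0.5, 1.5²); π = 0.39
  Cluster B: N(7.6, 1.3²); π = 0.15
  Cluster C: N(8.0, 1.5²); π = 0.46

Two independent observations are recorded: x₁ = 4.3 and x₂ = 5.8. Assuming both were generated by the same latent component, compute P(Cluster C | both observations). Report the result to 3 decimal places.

The responsibility of component k is π_k f_k(x) divided by Σ_j π_j f_j(x).
Since both observations come from the same component, the likelihood for component k is f_k(x₁)·f_k(x₂).
  L_A = [(1/(1.5·√(2π)))·exp(−(4.3−0.5)²/(2·1.5²)) = 0.265962·exp(-3.20889) = 0.0107452] × [0.000517435] = 5.55997e-06
  L_B = [(1/(1.3·√(2π)))·exp(−(4.3−7.6)²/(2·1.3²)) = 0.306879·exp(-3.22189) = 0.0122382] × [0.117669] = 0.00144005
  L_C = [(1/(1.5·√(2π)))·exp(−(4.3−8.0)²/(2·1.5²)) = 0.265962·exp(-3.04222) = 0.012694] × [0.0907217] = 0.00115162
Unnormalised posteriors:
  π_A·L_A = 0.39 × 5.55997e-06 = 2.16839e-06
  π_B·L_B = 0.15 × 0.00144005 = 0.000216007
  π_C·L_C = 0.46 × 0.00115162 = 0.000529746
Marginal: 2.16839e-06 + 0.000216007 + 0.000529746 = 0.000747921
P(Cluster C | x₁,x₂) ≈ 0.708

0.708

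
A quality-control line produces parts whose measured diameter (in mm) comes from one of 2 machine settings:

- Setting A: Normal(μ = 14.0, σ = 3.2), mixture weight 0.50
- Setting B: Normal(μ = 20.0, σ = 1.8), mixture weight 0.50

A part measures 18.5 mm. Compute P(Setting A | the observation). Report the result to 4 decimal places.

0.2285

P(component k | x) = w_k·f_k(x) / marginal(x), where marginal(x) = Σ_j w_j·f_j(x).
Evaluate each component's likelihood at the observed value:
  f_A = (1/(3.2·√(2π)))·exp(−(18.5−14.0)²/(2·3.2²)) = 0.124669·exp(-0.98877) = 0.0463813
  f_B = (1/(1.8·√(2π)))·exp(−(18.5−20.0)²/(2·1.8²)) = 0.221635·exp(-0.34722) = 0.156618
Prior × likelihood for each component:
  w_A·f_A = 0.50 × 0.0463813 = 0.0231907
  w_B·f_B = 0.50 × 0.156618 = 0.0783089
Evidence: 0.0231907 + 0.0783089 = 0.1015
P(Setting A | the observation) = 0.0231907 / 0.1015 ≈ 0.2285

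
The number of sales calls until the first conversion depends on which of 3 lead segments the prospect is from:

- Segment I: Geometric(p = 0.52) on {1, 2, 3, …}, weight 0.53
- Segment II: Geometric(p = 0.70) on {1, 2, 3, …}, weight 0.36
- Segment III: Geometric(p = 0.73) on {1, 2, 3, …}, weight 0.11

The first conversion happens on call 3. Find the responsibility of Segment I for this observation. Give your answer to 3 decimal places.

0.690

Posterior ∝ prior × likelihood, so P(k | x) ∝ P(Z=k) f_k(x); normalise over all components.
Geometric probabilities:
  L_I = 0.119808
  L_II = 0.063
  L_III = 0.053217
Multiply by the mixture weights:
  P(Z=I)·L_I = 0.53 × 0.119808 = 0.0634982
  P(Z=II)·L_II = 0.36 × 0.063 = 0.02268
  P(Z=III)·L_III = 0.11 × 0.053217 = 0.00585387
Marginal: 0.0634982 + 0.02268 + 0.00585387 = 0.0920321
So the posterior for Segment I is 0.0634982 / 0.0920321 ≈ 0.690.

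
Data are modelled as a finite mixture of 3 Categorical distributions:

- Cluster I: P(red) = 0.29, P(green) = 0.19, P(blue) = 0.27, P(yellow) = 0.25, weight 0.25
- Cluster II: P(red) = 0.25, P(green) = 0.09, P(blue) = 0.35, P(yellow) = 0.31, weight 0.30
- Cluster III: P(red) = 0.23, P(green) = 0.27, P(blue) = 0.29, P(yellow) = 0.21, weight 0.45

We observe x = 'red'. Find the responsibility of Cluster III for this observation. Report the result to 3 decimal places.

Posterior ∝ prior × likelihood, so P(k | x) ∝ w_k f_k(x); normalise over all components.
Categorical probabilities:
  L_I = 0.29
  L_II = 0.25
  L_III = 0.23
Prior × likelihood for each component:
  w_I·L_I = 0.25 × 0.29 = 0.0725
  w_II·L_II = 0.30 × 0.25 = 0.075
  w_III·L_III = 0.45 × 0.23 = 0.1035
Normaliser: 0.0725 + 0.075 + 0.1035 = 0.251
P(Cluster III | the observation) = 0.1035 / 0.251 ≈ 0.412

0.412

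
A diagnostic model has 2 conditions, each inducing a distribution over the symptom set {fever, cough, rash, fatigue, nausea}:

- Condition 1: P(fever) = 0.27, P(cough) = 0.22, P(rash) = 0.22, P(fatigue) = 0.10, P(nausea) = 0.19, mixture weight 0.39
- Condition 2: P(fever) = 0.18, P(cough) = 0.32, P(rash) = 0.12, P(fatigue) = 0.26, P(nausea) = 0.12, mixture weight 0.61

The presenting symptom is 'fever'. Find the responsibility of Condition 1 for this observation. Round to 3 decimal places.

0.490

Posterior ∝ prior × likelihood, so P(k | x) ∝ P(Z=k) f_k(x); normalise over all components.
Evaluate each component's likelihood at the observed value:
  p_1 = 0.27
  p_2 = 0.18
Unnormalised posteriors:
  P(Z=1)·p_1 = 0.39 × 0.27 = 0.1053
  P(Z=2)·p_2 = 0.61 × 0.18 = 0.1098
Denominator: 0.1053 + 0.1098 = 0.2151
So the posterior for Condition 1 is 0.1053 / 0.2151 ≈ 0.490.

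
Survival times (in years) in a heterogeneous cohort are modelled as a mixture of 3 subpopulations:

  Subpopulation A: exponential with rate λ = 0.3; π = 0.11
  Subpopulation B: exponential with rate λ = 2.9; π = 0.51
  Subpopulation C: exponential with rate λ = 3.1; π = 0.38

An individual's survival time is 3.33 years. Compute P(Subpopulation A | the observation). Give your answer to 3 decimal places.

0.989

By Bayes' theorem, P(k | x) = π_k f_k(x) / Σ_j π_j f_j(x).
Evaluate each component's likelihood at the observed value:
  p_A = 0.110474
  p_B = 0.000185531
  p_C = 0.000101892
Prior × likelihood for each component:
  π_A·p_A = 0.11 × 0.110474 = 0.0121522
  π_B·p_B = 0.51 × 0.000185531 = 9.46207e-05
  π_C·p_C = 0.38 × 0.000101892 = 3.87189e-05
Marginal: 0.0121522 + 9.46207e-05 + 3.87189e-05 = 0.0122855
So the posterior for Subpopulation A is 0.0121522 / 0.0122855 ≈ 0.989.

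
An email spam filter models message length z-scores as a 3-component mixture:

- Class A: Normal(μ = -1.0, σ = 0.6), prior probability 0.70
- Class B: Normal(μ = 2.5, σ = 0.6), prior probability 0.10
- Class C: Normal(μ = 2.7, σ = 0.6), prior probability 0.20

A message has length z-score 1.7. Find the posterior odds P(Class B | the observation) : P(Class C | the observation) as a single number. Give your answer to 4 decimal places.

0.8244

Posterior odds = (w_i f_i(x)) / (w_j f_j(x)); the normalising sum cancels.
Evaluate each component's likelihood at the observed value:
  p_A = (1/(0.6·√(2π)))·exp(−(1.7−-1.0)²/(2·0.6²)) = 0.664904·exp(-10.12500) = 2.66396e-05
  p_B = (1/(0.6·√(2π)))·exp(−(1.7−2.5)²/(2·0.6²)) = 0.664904·exp(-0.88889) = 0.27335
  p_C = (1/(0.6·√(2π)))·exp(−(1.7−2.7)²/(2·0.6²)) = 0.664904·exp(-1.38889) = 0.165795
0.027335 / 0.033159 ≈ 0.8244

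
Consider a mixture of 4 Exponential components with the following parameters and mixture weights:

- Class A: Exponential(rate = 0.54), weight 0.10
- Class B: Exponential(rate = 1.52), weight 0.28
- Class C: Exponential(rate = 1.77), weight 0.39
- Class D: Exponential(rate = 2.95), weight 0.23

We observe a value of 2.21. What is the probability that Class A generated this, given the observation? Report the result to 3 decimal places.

0.356

Apply Bayes' rule: the posterior for each component is proportional to its prior times its likelihood at x.
Component likelihoods at x = 2.21:
  f_A = 0.54·e^(−0.54·2.21) = 0.54·e^(−1.1934) = 0.163722
  f_B = 1.52·e^(−1.52·2.21) = 1.52·e^(−3.3592) = 0.0528398
  f_C = 1.77·e^(−1.77·2.21) = 1.77·e^(−3.9117) = 0.0354114
  f_D = 2.95·e^(−2.95·2.21) = 2.95·e^(−6.5195) = 0.0043495
Unnormalised posteriors:
  w_A·f_A = 0.10 × 0.163722 = 0.0163722
  w_B·f_B = 0.28 × 0.0528398 = 0.0147952
  w_C·f_C = 0.39 × 0.0354114 = 0.0138105
  w_D·f_D = 0.23 × 0.0043495 = 0.00100038
Normaliser: 0.0163722 + 0.0147952 + 0.0138105 + 0.00100038 = 0.0459782
So the posterior for Class A is 0.0163722 / 0.0459782 ≈ 0.356.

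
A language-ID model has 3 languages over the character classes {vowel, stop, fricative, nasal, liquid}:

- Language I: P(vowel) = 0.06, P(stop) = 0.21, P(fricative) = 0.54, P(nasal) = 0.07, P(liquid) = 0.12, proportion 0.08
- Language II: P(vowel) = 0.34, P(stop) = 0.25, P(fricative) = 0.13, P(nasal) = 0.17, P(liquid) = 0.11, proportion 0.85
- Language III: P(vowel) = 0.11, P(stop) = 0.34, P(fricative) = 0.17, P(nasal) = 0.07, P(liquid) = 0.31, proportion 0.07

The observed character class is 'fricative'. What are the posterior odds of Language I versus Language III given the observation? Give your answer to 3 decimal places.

3.630

The posterior odds equal the prior odds times the likelihood ratio: (π_i/π_j)·(f_i(x)/f_j(x)).
Categorical probabilities:
  f_I = 0.54
  f_II = 0.13
  f_III = 0.17
0.0432 / 0.0119 ≈ 3.630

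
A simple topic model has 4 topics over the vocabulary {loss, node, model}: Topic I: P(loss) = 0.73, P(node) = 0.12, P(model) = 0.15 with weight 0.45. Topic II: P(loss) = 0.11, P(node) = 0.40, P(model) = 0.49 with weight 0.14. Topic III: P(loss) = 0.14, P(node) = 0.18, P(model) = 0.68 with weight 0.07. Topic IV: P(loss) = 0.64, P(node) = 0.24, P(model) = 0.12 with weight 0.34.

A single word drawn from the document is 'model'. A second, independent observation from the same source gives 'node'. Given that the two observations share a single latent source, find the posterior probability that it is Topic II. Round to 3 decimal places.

P(component k | x) = π_k·f_k(x) / marginal(x), where marginal(x) = Σ_j π_j·f_j(x).
Since both observations come from the same component, the likelihood for component k is f_k(x₁)·f_k(x₂).
  L_I = [0.15] × [0.12] = 0.018
  L_II = [0.49] × [0.4] = 0.196
  L_III = [0.68] × [0.18] = 0.1224
  L_IV = [0.12] × [0.24] = 0.0288
Multiply by the mixture weights:
  π_I·L_I = 0.45 × 0.018 = 0.0081
  π_II·L_II = 0.14 × 0.196 = 0.02744
  π_III·L_III = 0.07 × 0.1224 = 0.008568
  π_IV·L_IV = 0.34 × 0.0288 = 0.009792
Evidence: 0.0081 + 0.02744 + 0.008568 + 0.009792 = 0.0539
Responsibility of Topic II: 0.02744 / 0.0539 ≈ 0.509

0.509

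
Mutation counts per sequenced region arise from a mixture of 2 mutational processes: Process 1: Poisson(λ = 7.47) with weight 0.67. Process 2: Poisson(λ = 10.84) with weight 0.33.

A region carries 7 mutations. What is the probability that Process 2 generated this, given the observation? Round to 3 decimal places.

0.187

By Bayes' theorem, P(k | x) = π_k f_k(x) / Σ_j π_j f_j(x).
Poisson probabilities:
  f_1 = e^(−7.47)·7.47^7/7! = 0.146769
  f_2 = e^(−10.84)·10.84^7/7! = 0.0683947
Unnormalised posteriors:
  π_1·f_1 = 0.67 × 0.146769 = 0.0983351
  π_2·f_2 = 0.33 × 0.0683947 = 0.0225702
Evidence: 0.0983351 + 0.0225702 = 0.120905
P(Process 2 | x) = 0.0225702 / 0.120905 ≈ 0.187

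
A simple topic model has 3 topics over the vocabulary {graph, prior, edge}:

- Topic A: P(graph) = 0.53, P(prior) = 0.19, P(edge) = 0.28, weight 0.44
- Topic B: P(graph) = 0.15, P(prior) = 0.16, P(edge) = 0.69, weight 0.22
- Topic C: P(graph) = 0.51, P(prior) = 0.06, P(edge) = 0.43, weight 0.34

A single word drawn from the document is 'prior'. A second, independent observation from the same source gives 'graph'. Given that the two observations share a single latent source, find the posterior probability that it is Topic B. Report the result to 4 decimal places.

By Bayes' theorem, P(k | x) = w_k f_k(x) / Σ_j w_j f_j(x).
Since both observations come from the same component, the likelihood for component k is f_k(x₁)·f_k(x₂).
  f_A = [P(prior | comp) = 0.19] × [0.53] = 0.1007
  f_B = [P(prior | comp) = 0.16] × [0.15] = 0.024
  f_C = [P(prior | comp) = 0.06] × [0.51] = 0.0306
Prior × likelihood for each component:
  w_A·f_A = 0.44 × 0.1007 = 0.044308
  w_B·f_B = 0.22 × 0.024 = 0.00528
  w_C·f_C = 0.34 × 0.0306 = 0.010404
Normaliser: 0.044308 + 0.00528 + 0.010404 = 0.059992
P(Topic B | x₁,x₂) = 0.00528 / 0.059992 ≈ 0.0880

0.0880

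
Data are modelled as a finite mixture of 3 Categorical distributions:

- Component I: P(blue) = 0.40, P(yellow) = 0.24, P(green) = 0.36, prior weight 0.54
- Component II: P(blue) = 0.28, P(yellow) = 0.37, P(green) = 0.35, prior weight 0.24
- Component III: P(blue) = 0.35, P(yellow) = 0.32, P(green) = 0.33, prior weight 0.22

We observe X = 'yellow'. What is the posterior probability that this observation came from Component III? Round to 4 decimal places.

By Bayes' theorem, P(k | x) = π_k f_k(x) / Σ_j π_j f_j(x).
Component likelihoods at x = 'yellow':
  p_I = 0.24
  p_II = 0.37
  p_III = 0.32
Unnormalised posteriors:
  π_I·p_I = 0.54 × 0.24 = 0.1296
  π_II·p_II = 0.24 × 0.37 = 0.0888
  π_III·p_III = 0.22 × 0.32 = 0.0704
Denominator: 0.1296 + 0.0888 + 0.0704 = 0.2888
P(Component III | 'yellow') = 0.0704 / 0.2888 ≈ 0.2438

0.2438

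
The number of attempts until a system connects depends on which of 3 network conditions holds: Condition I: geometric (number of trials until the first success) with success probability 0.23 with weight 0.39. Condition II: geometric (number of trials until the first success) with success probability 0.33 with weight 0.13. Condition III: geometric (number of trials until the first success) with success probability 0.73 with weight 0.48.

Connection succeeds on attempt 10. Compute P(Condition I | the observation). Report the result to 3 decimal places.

0.879

By Bayes' theorem, P(k | x) = π_k f_k(x) / Σ_j π_j f_j(x).
Component likelihoods at x = 10:
  f_I = 0.0218849
  f_II = 0.00897816
  f_III = 5.56669e-06
Unnormalised posteriors:
  π_I·f_I = 0.39 × 0.0218849 = 0.00853511
  π_II·f_II = 0.13 × 0.00897816 = 0.00116716
  π_III·f_III = 0.48 × 5.56669e-06 = 2.67201e-06
Marginal: 0.00853511 + 0.00116716 + 2.67201e-06 = 0.00970494
Responsibility of Condition I: 0.00853511 / 0.00970494 ≈ 0.879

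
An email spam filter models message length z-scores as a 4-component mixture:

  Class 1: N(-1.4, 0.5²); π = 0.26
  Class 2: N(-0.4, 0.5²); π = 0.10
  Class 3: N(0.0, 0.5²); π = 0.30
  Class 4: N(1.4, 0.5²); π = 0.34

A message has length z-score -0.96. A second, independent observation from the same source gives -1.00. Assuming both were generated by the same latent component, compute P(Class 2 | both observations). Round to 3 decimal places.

0.162

By Bayes' theorem, P(k | x) = π_k f_k(x) / Σ_j π_j f_j(x).
Since both observations come from the same component, the likelihood for component k is f_k(x₁)·f_k(x₂).
  p_1 = [(1/(0.5·√(2π)))·exp(−(-0.96−-1.4)²/(2·0.5²)) = 0.797885·exp(-0.38720) = 0.541728] × [0.579383] = 0.313868
  p_2 = [(1/(0.5·√(2π)))·exp(−(-0.96−-0.4)²/(2·0.5²)) = 0.797885·exp(-0.62720) = 0.426138] × [0.388372] = 0.1655
  p_3 = [(1/(0.5·√(2π)))·exp(−(-0.96−0.0)²/(2·0.5²)) = 0.797885·exp(-1.84320) = 0.126313] × [0.107982] = 0.0136395
  p_4 = [(1/(0.5·√(2π)))·exp(−(-0.96−1.4)²/(2·0.5²)) = 0.797885·exp(-11.13920) = 1.15944e-05] × [7.9226e-06] = 9.18575e-11
Unnormalised posteriors:
  π_1·p_1 = 0.26 × 0.313868 = 0.0816057
  π_2·p_2 = 0.10 × 0.1655 = 0.01655
  π_3·p_3 = 0.30 × 0.0136395 = 0.00409186
  π_4·p_4 = 0.34 × 9.18575e-11 = 3.12315e-11
Normaliser: 0.0816057 + 0.01655 + 0.00409186 + 3.12315e-11 = 0.102248
So the posterior for Class 2 is 0.01655 / 0.102248 ≈ 0.162.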